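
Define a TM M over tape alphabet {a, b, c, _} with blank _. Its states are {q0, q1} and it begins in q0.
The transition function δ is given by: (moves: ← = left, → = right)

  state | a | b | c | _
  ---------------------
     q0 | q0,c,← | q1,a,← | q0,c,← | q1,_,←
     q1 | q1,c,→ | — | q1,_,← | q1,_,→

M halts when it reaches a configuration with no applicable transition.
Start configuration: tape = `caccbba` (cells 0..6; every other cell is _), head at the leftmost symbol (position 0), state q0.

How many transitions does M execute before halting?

16

q0 | __[c]accbba   read c → write c, move ←, go to q0
q0 | _[_]caccbba   read _ → write _, move ←, go to q1
q1 | [_]_caccbba   read _ → write _, move →, go to q1
q1 | _[_]caccbba   read _ → write _, move →, go to q1
q1 | __[c]accbba   read c → write _, move ←, go to q1
q1 | _[_]_accbba   read _ → write _, move →, go to q1
q1 | __[_]accbba   read _ → write _, move →, go to q1
q1 | ___[a]ccbba   read a → write c, move →, go to q1
q1 | ___c[c]cbba   read c → write _, move ←, go to q1
q1 | ___[c]_cbba   read c → write _, move ←, go to q1
q1 | __[_]__cbba   read _ → write _, move →, go to q1
q1 | ___[_]_cbba   read _ → write _, move →, go to q1
q1 | ____[_]cbba   read _ → write _, move →, go to q1
q1 | _____[c]bba   read c → write _, move ←, go to q1
q1 | ____[_]_bba   read _ → write _, move →, go to q1
q1 | _____[_]bba   read _ → write _, move →, go to q1
q1 | ______[b]ba
M halts after 16 transitions.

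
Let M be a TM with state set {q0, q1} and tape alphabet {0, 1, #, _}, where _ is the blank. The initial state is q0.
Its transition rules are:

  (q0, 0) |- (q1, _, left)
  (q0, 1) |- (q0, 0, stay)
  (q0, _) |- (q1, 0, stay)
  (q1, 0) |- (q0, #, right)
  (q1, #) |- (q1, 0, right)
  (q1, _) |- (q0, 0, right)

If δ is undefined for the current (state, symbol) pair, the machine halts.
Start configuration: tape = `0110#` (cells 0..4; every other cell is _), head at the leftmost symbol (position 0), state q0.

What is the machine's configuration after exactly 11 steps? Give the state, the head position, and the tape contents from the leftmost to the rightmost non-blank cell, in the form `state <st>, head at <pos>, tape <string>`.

q0 | _[0]110#   read 0 → write _, move left, go to q1
q1 | [_]_110#   read _ → write 0, move right, go to q0
q0 | 0[_]110#   read _ → write 0, move stay, go to q1
q1 | 0[0]110#   read 0 → write #, move right, go to q0
q0 | 0#[1]10#   read 1 → write 0, move stay, go to q0
q0 | 0#[0]10#   read 0 → write _, move left, go to q1
q1 | 0[#]_10#   read # → write 0, move right, go to q1
q1 | 00[_]10#   read _ → write 0, move right, go to q0
q0 | 000[1]0#   read 1 → write 0, move stay, go to q0
q0 | 000[0]0#   read 0 → write _, move left, go to q1
q1 | 00[0]_0#   read 0 → write #, move right, go to q0
q0 | 00#[_]0#
After 11 steps: state q0, head at 2, tape 00#_0#.

state q0, head at 2, tape 00#_0#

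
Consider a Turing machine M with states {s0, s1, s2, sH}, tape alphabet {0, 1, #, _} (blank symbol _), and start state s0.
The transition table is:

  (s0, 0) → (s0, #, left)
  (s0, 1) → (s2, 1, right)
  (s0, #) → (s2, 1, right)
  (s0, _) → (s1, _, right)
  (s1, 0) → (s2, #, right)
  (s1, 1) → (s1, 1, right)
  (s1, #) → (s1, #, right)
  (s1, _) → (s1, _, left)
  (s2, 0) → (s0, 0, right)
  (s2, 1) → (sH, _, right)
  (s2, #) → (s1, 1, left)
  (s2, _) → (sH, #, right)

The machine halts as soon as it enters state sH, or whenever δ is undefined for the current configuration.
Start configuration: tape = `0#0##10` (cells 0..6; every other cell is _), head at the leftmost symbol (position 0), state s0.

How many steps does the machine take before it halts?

s0 | _[0]#0##10__   read 0 → write #, move left, go to s0
s0 | [_]##0##10__   read _ → write _, move right, go to s1
s1 | _[#]#0##10__   read # → write #, move right, go to s1
s1 | _#[#]0##10__   read # → write #, move right, go to s1
s1 | _##[0]##10__   read 0 → write #, move right, go to s2
s2 | _###[#]#10__   read # → write 1, move left, go to s1
s1 | _##[#]1#10__   read # → write #, move right, go to s1
s1 | _###[1]#10__   read 1 → write 1, move right, go to s1
s1 | _###1[#]10__   read # → write #, move right, go to s1
s1 | _###1#[1]0__   read 1 → write 1, move right, go to s1
s1 | _###1#1[0]__   read 0 → write #, move right, go to s2
s2 | _###1#1#[_]_   read _ → write #, move right, go to sH
sH | _###1#1##[_]
M halts after 12 transitions.

12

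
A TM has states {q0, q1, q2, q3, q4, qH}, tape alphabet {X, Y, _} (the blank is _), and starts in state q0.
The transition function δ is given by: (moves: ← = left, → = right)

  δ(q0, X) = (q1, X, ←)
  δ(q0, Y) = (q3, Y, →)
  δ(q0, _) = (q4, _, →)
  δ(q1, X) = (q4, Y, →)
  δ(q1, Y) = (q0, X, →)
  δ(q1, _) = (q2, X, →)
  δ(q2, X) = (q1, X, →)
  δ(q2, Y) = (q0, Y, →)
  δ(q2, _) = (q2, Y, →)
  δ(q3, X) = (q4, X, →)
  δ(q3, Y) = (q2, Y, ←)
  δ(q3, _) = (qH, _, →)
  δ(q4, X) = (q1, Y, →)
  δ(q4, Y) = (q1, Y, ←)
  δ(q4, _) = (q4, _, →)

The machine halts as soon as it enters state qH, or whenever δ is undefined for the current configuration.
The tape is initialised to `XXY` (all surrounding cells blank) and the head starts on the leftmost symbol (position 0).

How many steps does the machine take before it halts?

8

q0 | _[X]XY__   read X → write X, move ←, go to q1
q1 | [_]XXY__   read _ → write X, move →, go to q2
q2 | X[X]XY__   read X → write X, move →, go to q1
q1 | XX[X]Y__   read X → write Y, move →, go to q4
q4 | XXY[Y]__   read Y → write Y, move ←, go to q1
q1 | XX[Y]Y__   read Y → write X, move →, go to q0
q0 | XXX[Y]__   read Y → write Y, move →, go to q3
q3 | XXXY[_]_   read _ → write _, move →, go to qH
qH | XXXY_[_]
M halts after 8 transitions.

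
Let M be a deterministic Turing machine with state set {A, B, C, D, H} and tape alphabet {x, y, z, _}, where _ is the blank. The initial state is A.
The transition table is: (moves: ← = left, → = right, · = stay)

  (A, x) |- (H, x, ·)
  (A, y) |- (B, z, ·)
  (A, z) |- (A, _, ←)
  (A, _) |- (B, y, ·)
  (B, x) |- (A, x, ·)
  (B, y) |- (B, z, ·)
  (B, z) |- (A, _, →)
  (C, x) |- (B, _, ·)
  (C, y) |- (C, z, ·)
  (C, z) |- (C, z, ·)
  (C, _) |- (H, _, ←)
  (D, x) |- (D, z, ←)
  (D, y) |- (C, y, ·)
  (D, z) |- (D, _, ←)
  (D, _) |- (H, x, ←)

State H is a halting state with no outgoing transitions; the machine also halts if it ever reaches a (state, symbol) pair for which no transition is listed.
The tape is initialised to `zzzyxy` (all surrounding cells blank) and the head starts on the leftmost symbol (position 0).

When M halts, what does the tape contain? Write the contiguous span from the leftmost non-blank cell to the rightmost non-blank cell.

state=A head=0 tape=_[z]zzyxy   (A,z)→(A,_,←)
state=A head=-1 tape=[_]_zzyxy   (A,_)→(B,y,·)
state=B head=-1 tape=[y]_zzyxy   (B,y)→(B,z,·)
state=B head=-1 tape=[z]_zzyxy   (B,z)→(A,_,→)
state=A head=0 tape=_[_]zzyxy   (A,_)→(B,y,·)
state=B head=0 tape=_[y]zzyxy   (B,y)→(B,z,·)
state=B head=0 tape=_[z]zzyxy   (B,z)→(A,_,→)
state=A head=1 tape=__[z]zyxy   (A,z)→(A,_,←)
state=A head=0 tape=_[_]_zyxy   (A,_)→(B,y,·)
state=B head=0 tape=_[y]_zyxy   (B,y)→(B,z,·)
state=B head=0 tape=_[z]_zyxy   (B,z)→(A,_,→)
state=A head=1 tape=__[_]zyxy   (A,_)→(B,y,·)
state=B head=1 tape=__[y]zyxy   (B,y)→(B,z,·)
state=B head=1 tape=__[z]zyxy   (B,z)→(A,_,→)
state=A head=2 tape=___[z]yxy   (A,z)→(A,_,←)
state=A head=1 tape=__[_]_yxy   (A,_)→(B,y,·)
state=B head=1 tape=__[y]_yxy   (B,y)→(B,z,·)
state=B head=1 tape=__[z]_yxy   (B,z)→(A,_,→)
state=A head=2 tape=___[_]yxy   (A,_)→(B,y,·)
state=B head=2 tape=___[y]yxy   (B,y)→(B,z,·)
state=B head=2 tape=___[z]yxy   (B,z)→(A,_,→)
state=A head=3 tape=____[y]xy   (A,y)→(B,z,·)
state=B head=3 tape=____[z]xy   (B,z)→(A,_,→)
state=A head=4 tape=_____[x]y   (A,x)→(H,x,·)
state=H head=4 tape=_____[x]y
The non-blank tape span at halt is xy.

xy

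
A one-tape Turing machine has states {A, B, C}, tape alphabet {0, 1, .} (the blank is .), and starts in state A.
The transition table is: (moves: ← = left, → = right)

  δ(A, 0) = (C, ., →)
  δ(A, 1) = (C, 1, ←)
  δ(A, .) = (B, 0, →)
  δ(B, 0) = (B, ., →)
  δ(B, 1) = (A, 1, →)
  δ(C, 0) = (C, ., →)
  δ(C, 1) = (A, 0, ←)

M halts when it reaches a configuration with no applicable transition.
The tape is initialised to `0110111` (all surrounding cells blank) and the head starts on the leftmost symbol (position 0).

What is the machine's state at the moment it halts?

B

A | [0]110111..   read 0 → write ., move →, go to C
C | .[1]10111..   read 1 → write 0, move ←, go to A
A | [.]010111..   read . → write 0, move →, go to B
B | 0[0]10111..   read 0 → write ., move →, go to B
B | 0.[1]0111..   read 1 → write 1, move →, go to A
A | 0.1[0]111..   read 0 → write ., move →, go to C
C | 0.1.[1]11..   read 1 → write 0, move ←, go to A
A | 0.1[.]011..   read . → write 0, move →, go to B
B | 0.10[0]11..   read 0 → write ., move →, go to B
B | 0.10.[1]1..   read 1 → write 1, move →, go to A
A | 0.10.1[1]..   read 1 → write 1, move ←, go to C
C | 0.10.[1]1..   read 1 → write 0, move ←, go to A
A | 0.10[.]01..   read . → write 0, move →, go to B
B | 0.100[0]1..   read 0 → write ., move →, go to B
B | 0.100.[1]..   read 1 → write 1, move →, go to A
A | 0.100.1[.].   read . → write 0, move →, go to B
B | 0.100.10[.]
No transition is defined for (B, .); M halts in state B.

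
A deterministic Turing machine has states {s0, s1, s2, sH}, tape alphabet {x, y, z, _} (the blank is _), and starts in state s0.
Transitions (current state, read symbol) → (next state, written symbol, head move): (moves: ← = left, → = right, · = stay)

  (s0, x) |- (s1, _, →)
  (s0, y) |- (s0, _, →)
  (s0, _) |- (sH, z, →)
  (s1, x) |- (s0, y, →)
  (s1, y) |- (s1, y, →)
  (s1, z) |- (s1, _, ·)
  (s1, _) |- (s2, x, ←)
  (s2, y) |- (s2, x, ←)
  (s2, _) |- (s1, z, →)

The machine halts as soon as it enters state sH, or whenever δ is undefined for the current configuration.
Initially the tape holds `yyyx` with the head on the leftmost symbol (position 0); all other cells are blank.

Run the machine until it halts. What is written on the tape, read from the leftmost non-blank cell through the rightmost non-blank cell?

zyz

state=s0 head=0 tape=[y]yyx___   (s0,y)→(s0,_,→)
state=s0 head=1 tape=_[y]yx___   (s0,y)→(s0,_,→)
state=s0 head=2 tape=__[y]x___   (s0,y)→(s0,_,→)
state=s0 head=3 tape=___[x]___   (s0,x)→(s1,_,→)
state=s1 head=4 tape=____[_]__   (s1,_)→(s2,x,←)
state=s2 head=3 tape=___[_]x__   (s2,_)→(s1,z,→)
state=s1 head=4 tape=___z[x]__   (s1,x)→(s0,y,→)
state=s0 head=5 tape=___zy[_]_   (s0,_)→(sH,z,→)
state=sH head=6 tape=___zyz[_]
The non-blank tape span at halt is zyz.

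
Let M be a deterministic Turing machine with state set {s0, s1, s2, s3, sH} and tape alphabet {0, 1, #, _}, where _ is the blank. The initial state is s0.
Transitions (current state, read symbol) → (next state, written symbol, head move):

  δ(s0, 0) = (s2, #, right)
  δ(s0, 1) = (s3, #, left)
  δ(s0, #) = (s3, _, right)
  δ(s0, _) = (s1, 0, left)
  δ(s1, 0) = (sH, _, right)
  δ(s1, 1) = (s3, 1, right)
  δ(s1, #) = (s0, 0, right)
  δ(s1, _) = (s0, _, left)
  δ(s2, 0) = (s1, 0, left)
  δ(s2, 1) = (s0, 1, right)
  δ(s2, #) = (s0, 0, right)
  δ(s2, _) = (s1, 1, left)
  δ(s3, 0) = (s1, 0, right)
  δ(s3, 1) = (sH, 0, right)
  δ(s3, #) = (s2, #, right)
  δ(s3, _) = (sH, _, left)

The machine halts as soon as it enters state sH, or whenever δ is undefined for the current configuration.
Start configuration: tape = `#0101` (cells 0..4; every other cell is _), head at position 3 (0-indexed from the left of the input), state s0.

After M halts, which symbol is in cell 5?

state=s0 head=3 tape=#01[0]1___   (s0,0)→(s2,#,right)
state=s2 head=4 tape=#01#[1]___   (s2,1)→(s0,1,right)
state=s0 head=5 tape=#01#1[_]__   (s0,_)→(s1,0,left)
state=s1 head=4 tape=#01#[1]0__   (s1,1)→(s3,1,right)
state=s3 head=5 tape=#01#1[0]__   (s3,0)→(s1,0,right)
state=s1 head=6 tape=#01#10[_]_   (s1,_)→(s0,_,left)
state=s0 head=5 tape=#01#1[0]__   (s0,0)→(s2,#,right)
state=s2 head=6 tape=#01#1#[_]_   (s2,_)→(s1,1,left)
state=s1 head=5 tape=#01#1[#]1_   (s1,#)→(s0,0,right)
state=s0 head=6 tape=#01#10[1]_   (s0,1)→(s3,#,left)
state=s3 head=5 tape=#01#1[0]#_   (s3,0)→(s1,0,right)
state=s1 head=6 tape=#01#10[#]_   (s1,#)→(s0,0,right)
state=s0 head=7 tape=#01#100[_]   (s0,_)→(s1,0,left)
state=s1 head=6 tape=#01#10[0]0   (s1,0)→(sH,_,right)
state=sH head=7 tape=#01#10_[0]
Cell 5 holds 0 when M halts.

0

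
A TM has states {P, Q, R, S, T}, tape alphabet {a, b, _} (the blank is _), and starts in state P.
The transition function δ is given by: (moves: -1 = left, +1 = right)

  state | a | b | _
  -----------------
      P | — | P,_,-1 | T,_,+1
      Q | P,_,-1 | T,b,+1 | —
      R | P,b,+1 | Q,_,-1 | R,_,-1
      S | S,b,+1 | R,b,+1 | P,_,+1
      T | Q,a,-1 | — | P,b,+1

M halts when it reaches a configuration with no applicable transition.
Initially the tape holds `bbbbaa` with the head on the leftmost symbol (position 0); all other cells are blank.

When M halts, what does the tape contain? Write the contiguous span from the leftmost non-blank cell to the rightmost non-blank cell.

b_bbaa

state=P head=0 tape=_[b]bbbaa   (P,b)→(P,_,-1)
state=P head=-1 tape=[_]_bbbaa   (P,_)→(T,_,+1)
state=T head=0 tape=_[_]bbbaa   (T,_)→(P,b,+1)
state=P head=1 tape=_b[b]bbaa   (P,b)→(P,_,-1)
state=P head=0 tape=_[b]_bbaa   (P,b)→(P,_,-1)
state=P head=-1 tape=[_]__bbaa   (P,_)→(T,_,+1)
state=T head=0 tape=_[_]_bbaa   (T,_)→(P,b,+1)
state=P head=1 tape=_b[_]bbaa   (P,_)→(T,_,+1)
state=T head=2 tape=_b_[b]baa
The non-blank tape span at halt is b_bbaa.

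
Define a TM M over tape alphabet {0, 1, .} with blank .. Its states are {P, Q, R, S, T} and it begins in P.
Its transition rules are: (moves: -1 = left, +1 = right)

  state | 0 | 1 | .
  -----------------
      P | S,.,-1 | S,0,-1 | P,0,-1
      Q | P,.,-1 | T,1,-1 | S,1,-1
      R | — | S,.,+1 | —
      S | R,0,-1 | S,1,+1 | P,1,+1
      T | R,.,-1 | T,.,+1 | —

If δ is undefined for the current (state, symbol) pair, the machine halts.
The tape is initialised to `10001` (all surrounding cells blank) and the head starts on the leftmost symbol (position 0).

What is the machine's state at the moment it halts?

R

state=P head=0 tape=.[1]0001   (P,1)→(S,0,-1)
state=S head=-1 tape=[.]00001   (S,.)→(P,1,+1)
state=P head=0 tape=1[0]0001   (P,0)→(S,.,-1)
state=S head=-1 tape=[1].0001   (S,1)→(S,1,+1)
state=S head=0 tape=1[.]0001   (S,.)→(P,1,+1)
state=P head=1 tape=11[0]001   (P,0)→(S,.,-1)
state=S head=0 tape=1[1].001   (S,1)→(S,1,+1)
state=S head=1 tape=11[.]001   (S,.)→(P,1,+1)
state=P head=2 tape=111[0]01   (P,0)→(S,.,-1)
state=S head=1 tape=11[1].01   (S,1)→(S,1,+1)
state=S head=2 tape=111[.]01   (S,.)→(P,1,+1)
state=P head=3 tape=1111[0]1   (P,0)→(S,.,-1)
state=S head=2 tape=111[1].1   (S,1)→(S,1,+1)
state=S head=3 tape=1111[.]1   (S,.)→(P,1,+1)
state=P head=4 tape=11111[1]   (P,1)→(S,0,-1)
state=S head=3 tape=1111[1]0   (S,1)→(S,1,+1)
state=S head=4 tape=11111[0]   (S,0)→(R,0,-1)
state=R head=3 tape=1111[1]0   (R,1)→(S,.,+1)
state=S head=4 tape=1111.[0]   (S,0)→(R,0,-1)
state=R head=3 tape=1111[.]0
No transition is defined for (R, .); M halts in state R.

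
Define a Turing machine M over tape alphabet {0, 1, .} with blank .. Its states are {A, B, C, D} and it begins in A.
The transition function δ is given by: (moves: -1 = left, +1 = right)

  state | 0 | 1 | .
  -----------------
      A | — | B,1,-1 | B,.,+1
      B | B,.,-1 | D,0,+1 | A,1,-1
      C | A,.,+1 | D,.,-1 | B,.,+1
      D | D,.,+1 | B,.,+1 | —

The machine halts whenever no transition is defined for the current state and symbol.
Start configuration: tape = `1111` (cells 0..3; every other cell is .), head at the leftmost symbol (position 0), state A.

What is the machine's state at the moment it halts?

A | ..[1]111.   read 1 → write 1, move -1, go to B
B | .[.]1111.   read . → write 1, move -1, go to A
A | [.]11111.   read . → write ., move +1, go to B
B | .[1]1111.   read 1 → write 0, move +1, go to D
D | .0[1]111.   read 1 → write ., move +1, go to B
B | .0.[1]11.   read 1 → write 0, move +1, go to D
D | .0.0[1]1.   read 1 → write ., move +1, go to B
B | .0.0.[1].   read 1 → write 0, move +1, go to D
D | .0.0.0[.]
No transition is defined for (D, .); M halts in state D.

D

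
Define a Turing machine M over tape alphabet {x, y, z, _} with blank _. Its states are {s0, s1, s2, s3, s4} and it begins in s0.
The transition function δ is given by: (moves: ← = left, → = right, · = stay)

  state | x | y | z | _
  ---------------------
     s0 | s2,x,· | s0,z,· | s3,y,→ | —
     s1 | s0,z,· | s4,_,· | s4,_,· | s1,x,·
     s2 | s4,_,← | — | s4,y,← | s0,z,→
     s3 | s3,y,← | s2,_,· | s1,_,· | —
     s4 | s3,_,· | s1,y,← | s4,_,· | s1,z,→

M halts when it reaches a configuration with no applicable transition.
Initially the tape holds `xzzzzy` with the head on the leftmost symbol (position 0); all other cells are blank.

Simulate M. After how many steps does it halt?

state=s0 head=0 tape=_[x]zzzzy_   (s0,x)→(s2,x,·)
state=s2 head=0 tape=_[x]zzzzy_   (s2,x)→(s4,_,←)
state=s4 head=-1 tape=[_]_zzzzy_   (s4,_)→(s1,z,→)
state=s1 head=0 tape=z[_]zzzzy_   (s1,_)→(s1,x,·)
state=s1 head=0 tape=z[x]zzzzy_   (s1,x)→(s0,z,·)
state=s0 head=0 tape=z[z]zzzzy_   (s0,z)→(s3,y,→)
state=s3 head=1 tape=zy[z]zzzy_   (s3,z)→(s1,_,·)
state=s1 head=1 tape=zy[_]zzzy_   (s1,_)→(s1,x,·)
state=s1 head=1 tape=zy[x]zzzy_   (s1,x)→(s0,z,·)
state=s0 head=1 tape=zy[z]zzzy_   (s0,z)→(s3,y,→)
state=s3 head=2 tape=zyy[z]zzy_   (s3,z)→(s1,_,·)
state=s1 head=2 tape=zyy[_]zzy_   (s1,_)→(s1,x,·)
state=s1 head=2 tape=zyy[x]zzy_   (s1,x)→(s0,z,·)
state=s0 head=2 tape=zyy[z]zzy_   (s0,z)→(s3,y,→)
state=s3 head=3 tape=zyyy[z]zy_   (s3,z)→(s1,_,·)
state=s1 head=3 tape=zyyy[_]zy_   (s1,_)→(s1,x,·)
state=s1 head=3 tape=zyyy[x]zy_   (s1,x)→(s0,z,·)
state=s0 head=3 tape=zyyy[z]zy_   (s0,z)→(s3,y,→)
state=s3 head=4 tape=zyyyy[z]y_   (s3,z)→(s1,_,·)
state=s1 head=4 tape=zyyyy[_]y_   (s1,_)→(s1,x,·)
state=s1 head=4 tape=zyyyy[x]y_   (s1,x)→(s0,z,·)
state=s0 head=4 tape=zyyyy[z]y_   (s0,z)→(s3,y,→)
state=s3 head=5 tape=zyyyyy[y]_   (s3,y)→(s2,_,·)
state=s2 head=5 tape=zyyyyy[_]_   (s2,_)→(s0,z,→)
state=s0 head=6 tape=zyyyyyz[_]
M halts after 24 transitions.

24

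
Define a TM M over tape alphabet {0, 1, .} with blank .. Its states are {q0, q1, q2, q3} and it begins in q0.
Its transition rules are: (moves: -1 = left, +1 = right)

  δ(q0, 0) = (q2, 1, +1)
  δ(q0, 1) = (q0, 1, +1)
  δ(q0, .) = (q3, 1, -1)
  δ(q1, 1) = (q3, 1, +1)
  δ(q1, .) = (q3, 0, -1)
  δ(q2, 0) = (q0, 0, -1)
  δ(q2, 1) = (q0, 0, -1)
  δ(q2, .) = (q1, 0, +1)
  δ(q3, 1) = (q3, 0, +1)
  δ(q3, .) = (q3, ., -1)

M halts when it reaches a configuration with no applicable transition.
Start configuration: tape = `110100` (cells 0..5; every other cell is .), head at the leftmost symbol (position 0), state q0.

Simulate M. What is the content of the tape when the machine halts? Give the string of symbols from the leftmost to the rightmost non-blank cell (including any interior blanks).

11111100

q0 | [1]10100..   read 1 → write 1, move +1, go to q0
q0 | 1[1]0100..   read 1 → write 1, move +1, go to q0
q0 | 11[0]100..   read 0 → write 1, move +1, go to q2
q2 | 111[1]00..   read 1 → write 0, move -1, go to q0
q0 | 11[1]000..   read 1 → write 1, move +1, go to q0
q0 | 111[0]00..   read 0 → write 1, move +1, go to q2
q2 | 1111[0]0..   read 0 → write 0, move -1, go to q0
q0 | 111[1]00..   read 1 → write 1, move +1, go to q0
q0 | 1111[0]0..   read 0 → write 1, move +1, go to q2
q2 | 11111[0]..   read 0 → write 0, move -1, go to q0
q0 | 1111[1]0..   read 1 → write 1, move +1, go to q0
q0 | 11111[0]..   read 0 → write 1, move +1, go to q2
q2 | 111111[.].   read . → write 0, move +1, go to q1
q1 | 1111110[.]   read . → write 0, move -1, go to q3
q3 | 111111[0]0
The non-blank tape span at halt is 11111100.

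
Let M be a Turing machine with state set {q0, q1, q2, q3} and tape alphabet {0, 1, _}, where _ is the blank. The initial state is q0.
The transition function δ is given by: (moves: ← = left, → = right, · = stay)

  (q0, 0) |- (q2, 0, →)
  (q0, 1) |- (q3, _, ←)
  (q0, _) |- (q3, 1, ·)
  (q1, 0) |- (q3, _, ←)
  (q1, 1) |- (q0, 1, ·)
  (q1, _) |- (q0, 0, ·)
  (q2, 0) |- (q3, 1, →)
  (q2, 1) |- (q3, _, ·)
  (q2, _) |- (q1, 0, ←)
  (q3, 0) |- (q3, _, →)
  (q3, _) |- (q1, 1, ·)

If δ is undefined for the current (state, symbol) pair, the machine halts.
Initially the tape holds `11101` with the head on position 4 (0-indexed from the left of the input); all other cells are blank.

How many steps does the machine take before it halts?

q0 | 1110[1]   read 1 → write _, move ←, go to q3
q3 | 111[0]_   read 0 → write _, move →, go to q3
q3 | 111_[_]   read _ → write 1, move ·, go to q1
q1 | 111_[1]   read 1 → write 1, move ·, go to q0
q0 | 111_[1]   read 1 → write _, move ←, go to q3
q3 | 111[_]_   read _ → write 1, move ·, go to q1
q1 | 111[1]_   read 1 → write 1, move ·, go to q0
q0 | 111[1]_   read 1 → write _, move ←, go to q3
q3 | 11[1]__
M halts after 8 transitions.

8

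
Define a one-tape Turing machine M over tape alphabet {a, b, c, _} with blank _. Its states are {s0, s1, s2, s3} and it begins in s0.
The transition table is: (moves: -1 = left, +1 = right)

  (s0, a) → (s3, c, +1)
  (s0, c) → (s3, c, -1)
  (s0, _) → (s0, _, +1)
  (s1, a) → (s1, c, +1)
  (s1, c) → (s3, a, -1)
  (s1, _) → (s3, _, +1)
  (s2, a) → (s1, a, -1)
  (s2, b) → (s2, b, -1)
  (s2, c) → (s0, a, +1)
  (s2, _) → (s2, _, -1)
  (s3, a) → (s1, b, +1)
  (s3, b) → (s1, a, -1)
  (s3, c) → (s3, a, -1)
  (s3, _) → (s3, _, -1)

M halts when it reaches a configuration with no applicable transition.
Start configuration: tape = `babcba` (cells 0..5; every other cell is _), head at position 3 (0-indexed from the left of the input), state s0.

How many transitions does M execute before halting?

state=s0 head=3 tape=_bab[c]ba   (s0,c)→(s3,c,-1)
state=s3 head=2 tape=_ba[b]cba   (s3,b)→(s1,a,-1)
state=s1 head=1 tape=_b[a]acba   (s1,a)→(s1,c,+1)
state=s1 head=2 tape=_bc[a]cba   (s1,a)→(s1,c,+1)
state=s1 head=3 tape=_bcc[c]ba   (s1,c)→(s3,a,-1)
state=s3 head=2 tape=_bc[c]aba   (s3,c)→(s3,a,-1)
state=s3 head=1 tape=_b[c]aaba   (s3,c)→(s3,a,-1)
state=s3 head=0 tape=_[b]aaaba   (s3,b)→(s1,a,-1)
state=s1 head=-1 tape=[_]aaaaba   (s1,_)→(s3,_,+1)
state=s3 head=0 tape=_[a]aaaba   (s3,a)→(s1,b,+1)
state=s1 head=1 tape=_b[a]aaba   (s1,a)→(s1,c,+1)
state=s1 head=2 tape=_bc[a]aba   (s1,a)→(s1,c,+1)
state=s1 head=3 tape=_bcc[a]ba   (s1,a)→(s1,c,+1)
state=s1 head=4 tape=_bccc[b]a
M halts after 13 transitions.

13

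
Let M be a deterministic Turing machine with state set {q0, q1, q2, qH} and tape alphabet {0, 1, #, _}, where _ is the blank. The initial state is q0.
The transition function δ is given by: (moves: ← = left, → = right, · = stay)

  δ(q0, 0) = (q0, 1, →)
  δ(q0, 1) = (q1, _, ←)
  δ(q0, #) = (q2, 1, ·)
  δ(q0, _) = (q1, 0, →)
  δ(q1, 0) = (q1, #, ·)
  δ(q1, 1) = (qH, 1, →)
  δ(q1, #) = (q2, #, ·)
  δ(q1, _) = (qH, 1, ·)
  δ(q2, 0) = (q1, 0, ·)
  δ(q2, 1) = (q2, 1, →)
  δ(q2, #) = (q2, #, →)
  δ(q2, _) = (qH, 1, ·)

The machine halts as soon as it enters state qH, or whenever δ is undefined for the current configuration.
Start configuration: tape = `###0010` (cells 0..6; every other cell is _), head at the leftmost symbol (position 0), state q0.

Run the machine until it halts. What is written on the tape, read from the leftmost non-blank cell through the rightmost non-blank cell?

1####1#1

state=q0 head=0 tape=[#]##0010_   (q0,#)→(q2,1,·)
state=q2 head=0 tape=[1]##0010_   (q2,1)→(q2,1,→)
state=q2 head=1 tape=1[#]#0010_   (q2,#)→(q2,#,→)
state=q2 head=2 tape=1#[#]0010_   (q2,#)→(q2,#,→)
state=q2 head=3 tape=1##[0]010_   (q2,0)→(q1,0,·)
state=q1 head=3 tape=1##[0]010_   (q1,0)→(q1,#,·)
state=q1 head=3 tape=1##[#]010_   (q1,#)→(q2,#,·)
state=q2 head=3 tape=1##[#]010_   (q2,#)→(q2,#,→)
state=q2 head=4 tape=1###[0]10_   (q2,0)→(q1,0,·)
state=q1 head=4 tape=1###[0]10_   (q1,0)→(q1,#,·)
state=q1 head=4 tape=1###[#]10_   (q1,#)→(q2,#,·)
state=q2 head=4 tape=1###[#]10_   (q2,#)→(q2,#,→)
state=q2 head=5 tape=1####[1]0_   (q2,1)→(q2,1,→)
state=q2 head=6 tape=1####1[0]_   (q2,0)→(q1,0,·)
state=q1 head=6 tape=1####1[0]_   (q1,0)→(q1,#,·)
state=q1 head=6 tape=1####1[#]_   (q1,#)→(q2,#,·)
state=q2 head=6 tape=1####1[#]_   (q2,#)→(q2,#,→)
state=q2 head=7 tape=1####1#[_]   (q2,_)→(qH,1,·)
state=qH head=7 tape=1####1#[1]
The non-blank tape span at halt is 1####1#1.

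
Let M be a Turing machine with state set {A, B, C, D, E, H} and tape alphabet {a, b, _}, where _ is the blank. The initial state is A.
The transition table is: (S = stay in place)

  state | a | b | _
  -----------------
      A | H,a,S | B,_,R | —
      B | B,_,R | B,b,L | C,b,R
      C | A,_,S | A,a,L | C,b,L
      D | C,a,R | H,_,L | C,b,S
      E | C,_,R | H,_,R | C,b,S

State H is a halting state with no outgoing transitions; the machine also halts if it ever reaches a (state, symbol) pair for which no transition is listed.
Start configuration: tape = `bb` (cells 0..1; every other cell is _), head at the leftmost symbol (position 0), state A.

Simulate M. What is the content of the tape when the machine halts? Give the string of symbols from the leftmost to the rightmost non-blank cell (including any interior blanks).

state=A head=0 tape=[b]b__   (A,b)→(B,_,R)
state=B head=1 tape=_[b]__   (B,b)→(B,b,L)
state=B head=0 tape=[_]b__   (B,_)→(C,b,R)
state=C head=1 tape=b[b]__   (C,b)→(A,a,L)
state=A head=0 tape=[b]a__   (A,b)→(B,_,R)
state=B head=1 tape=_[a]__   (B,a)→(B,_,R)
state=B head=2 tape=__[_]_   (B,_)→(C,b,R)
state=C head=3 tape=__b[_]   (C,_)→(C,b,L)
state=C head=2 tape=__[b]b   (C,b)→(A,a,L)
state=A head=1 tape=_[_]ab
The non-blank tape span at halt is ab.

ab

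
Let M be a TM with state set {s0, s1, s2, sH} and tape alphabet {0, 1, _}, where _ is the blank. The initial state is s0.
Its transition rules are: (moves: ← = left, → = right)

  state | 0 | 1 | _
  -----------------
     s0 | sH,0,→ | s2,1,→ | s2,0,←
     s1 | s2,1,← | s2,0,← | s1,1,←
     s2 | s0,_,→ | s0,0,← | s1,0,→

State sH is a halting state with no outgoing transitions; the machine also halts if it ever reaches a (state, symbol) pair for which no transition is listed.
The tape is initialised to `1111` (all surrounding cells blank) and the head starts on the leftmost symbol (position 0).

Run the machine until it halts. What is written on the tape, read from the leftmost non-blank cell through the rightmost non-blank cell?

state=s0 head=0 tape=__[1]111___   (s0,1)→(s2,1,→)
state=s2 head=1 tape=__1[1]11___   (s2,1)→(s0,0,←)
state=s0 head=0 tape=__[1]011___   (s0,1)→(s2,1,→)
state=s2 head=1 tape=__1[0]11___   (s2,0)→(s0,_,→)
state=s0 head=2 tape=__1_[1]1___   (s0,1)→(s2,1,→)
state=s2 head=3 tape=__1_1[1]___   (s2,1)→(s0,0,←)
state=s0 head=2 tape=__1_[1]0___   (s0,1)→(s2,1,→)
state=s2 head=3 tape=__1_1[0]___   (s2,0)→(s0,_,→)
state=s0 head=4 tape=__1_1_[_]__   (s0,_)→(s2,0,←)
state=s2 head=3 tape=__1_1[_]0__   (s2,_)→(s1,0,→)
state=s1 head=4 tape=__1_10[0]__   (s1,0)→(s2,1,←)
state=s2 head=3 tape=__1_1[0]1__   (s2,0)→(s0,_,→)
state=s0 head=4 tape=__1_1_[1]__   (s0,1)→(s2,1,→)
state=s2 head=5 tape=__1_1_1[_]_   (s2,_)→(s1,0,→)
state=s1 head=6 tape=__1_1_10[_]   (s1,_)→(s1,1,←)
state=s1 head=5 tape=__1_1_1[0]1   (s1,0)→(s2,1,←)
state=s2 head=4 tape=__1_1_[1]11   (s2,1)→(s0,0,←)
state=s0 head=3 tape=__1_1[_]011   (s0,_)→(s2,0,←)
state=s2 head=2 tape=__1_[1]0011   (s2,1)→(s0,0,←)
state=s0 head=1 tape=__1[_]00011   (s0,_)→(s2,0,←)
state=s2 head=0 tape=__[1]000011   (s2,1)→(s0,0,←)
state=s0 head=-1 tape=_[_]0000011   (s0,_)→(s2,0,←)
state=s2 head=-2 tape=[_]00000011   (s2,_)→(s1,0,→)
state=s1 head=-1 tape=0[0]0000011   (s1,0)→(s2,1,←)
state=s2 head=-2 tape=[0]10000011   (s2,0)→(s0,_,→)
state=s0 head=-1 tape=_[1]0000011   (s0,1)→(s2,1,→)
state=s2 head=0 tape=_1[0]000011   (s2,0)→(s0,_,→)
state=s0 head=1 tape=_1_[0]00011   (s0,0)→(sH,0,→)
state=sH head=2 tape=_1_0[0]0011
The non-blank tape span at halt is 1_000011.

1_000011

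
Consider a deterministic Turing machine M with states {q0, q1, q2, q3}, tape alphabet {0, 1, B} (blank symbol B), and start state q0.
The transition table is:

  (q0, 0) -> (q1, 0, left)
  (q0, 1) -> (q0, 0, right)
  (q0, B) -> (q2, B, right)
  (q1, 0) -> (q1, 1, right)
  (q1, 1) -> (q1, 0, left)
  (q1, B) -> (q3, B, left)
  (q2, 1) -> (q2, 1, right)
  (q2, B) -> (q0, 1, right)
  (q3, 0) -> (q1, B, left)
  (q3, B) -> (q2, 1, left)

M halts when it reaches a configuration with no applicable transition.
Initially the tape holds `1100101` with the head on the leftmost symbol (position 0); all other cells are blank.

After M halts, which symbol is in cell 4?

0

q0 | BBB[1]100101   read 1 → write 0, move right, go to q0
q0 | BBB0[1]00101   read 1 → write 0, move right, go to q0
q0 | BBB00[0]0101   read 0 → write 0, move left, go to q1
q1 | BBB0[0]00101   read 0 → write 1, move right, go to q1
q1 | BBB01[0]0101   read 0 → write 1, move right, go to q1
q1 | BBB011[0]101   read 0 → write 1, move right, go to q1
q1 | BBB0111[1]01   read 1 → write 0, move left, go to q1
q1 | BBB011[1]001   read 1 → write 0, move left, go to q1
q1 | BBB01[1]0001   read 1 → write 0, move left, go to q1
q1 | BBB0[1]00001   read 1 → write 0, move left, go to q1
q1 | BBB[0]000001   read 0 → write 1, move right, go to q1
q1 | BBB1[0]00001   read 0 → write 1, move right, go to q1
q1 | BBB11[0]0001   read 0 → write 1, move right, go to q1
q1 | BBB111[0]001   read 0 → write 1, move right, go to q1
q1 | BBB1111[0]01   read 0 → write 1, move right, go to q1
q1 | BBB11111[0]1   read 0 → write 1, move right, go to q1
q1 | BBB111111[1]   read 1 → write 0, move left, go to q1
q1 | BBB11111[1]0   read 1 → write 0, move left, go to q1
q1 | BBB1111[1]00   read 1 → write 0, move left, go to q1
q1 | BBB111[1]000   read 1 → write 0, move left, go to q1
q1 | BBB11[1]0000   read 1 → write 0, move left, go to q1
q1 | BBB1[1]00000   read 1 → write 0, move left, go to q1
q1 | BBB[1]000000   read 1 → write 0, move left, go to q1
q1 | BB[B]0000000   read B → write B, move left, go to q3
q3 | B[B]B0000000   read B → write 1, move left, go to q2
q2 | [B]1B0000000   read B → write 1, move right, go to q0
q0 | 1[1]B0000000   read 1 → write 0, move right, go to q0
q0 | 10[B]0000000   read B → write B, move right, go to q2
q2 | 10B[0]000000
Cell 4 holds 0 when M halts.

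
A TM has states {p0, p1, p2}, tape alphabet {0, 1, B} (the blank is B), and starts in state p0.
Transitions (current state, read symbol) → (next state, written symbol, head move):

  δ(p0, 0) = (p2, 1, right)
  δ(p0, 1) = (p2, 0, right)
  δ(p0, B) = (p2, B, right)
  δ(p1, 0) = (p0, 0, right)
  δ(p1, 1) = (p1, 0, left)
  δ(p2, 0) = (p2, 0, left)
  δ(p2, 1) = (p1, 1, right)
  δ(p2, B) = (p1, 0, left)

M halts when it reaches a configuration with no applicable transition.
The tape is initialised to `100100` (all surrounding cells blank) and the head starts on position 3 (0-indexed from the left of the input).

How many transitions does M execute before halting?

17

p0 | 100[1]00BB   read 1 → write 0, move right, go to p2
p2 | 1000[0]0BB   read 0 → write 0, move left, go to p2
p2 | 100[0]00BB   read 0 → write 0, move left, go to p2
p2 | 10[0]000BB   read 0 → write 0, move left, go to p2
p2 | 1[0]0000BB   read 0 → write 0, move left, go to p2
p2 | [1]00000BB   read 1 → write 1, move right, go to p1
p1 | 1[0]0000BB   read 0 → write 0, move right, go to p0
p0 | 10[0]000BB   read 0 → write 1, move right, go to p2
p2 | 101[0]00BB   read 0 → write 0, move left, go to p2
p2 | 10[1]000BB   read 1 → write 1, move right, go to p1
p1 | 101[0]00BB   read 0 → write 0, move right, go to p0
p0 | 1010[0]0BB   read 0 → write 1, move right, go to p2
p2 | 10101[0]BB   read 0 → write 0, move left, go to p2
p2 | 1010[1]0BB   read 1 → write 1, move right, go to p1
p1 | 10101[0]BB   read 0 → write 0, move right, go to p0
p0 | 101010[B]B   read B → write B, move right, go to p2
p2 | 101010B[B]   read B → write 0, move left, go to p1
p1 | 101010[B]0
M halts after 17 transitions.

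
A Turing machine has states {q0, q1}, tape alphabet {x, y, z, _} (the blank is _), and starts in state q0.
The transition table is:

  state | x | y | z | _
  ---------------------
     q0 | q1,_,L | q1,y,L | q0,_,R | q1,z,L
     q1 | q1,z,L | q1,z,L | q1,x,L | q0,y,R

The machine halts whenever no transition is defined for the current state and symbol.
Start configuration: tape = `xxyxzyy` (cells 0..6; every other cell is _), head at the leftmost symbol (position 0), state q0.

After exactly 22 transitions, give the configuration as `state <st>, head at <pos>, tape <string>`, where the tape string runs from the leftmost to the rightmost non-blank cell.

state q0, head at 2, tape yyyyyxzyy

q0 | __[x]xyxzyy   read x → write _, move L, go to q1
q1 | _[_]_xyxzyy   read _ → write y, move R, go to q0
q0 | _y[_]xyxzyy   read _ → write z, move L, go to q1
q1 | _[y]zxyxzyy   read y → write z, move L, go to q1
q1 | [_]zzxyxzyy   read _ → write y, move R, go to q0
q0 | y[z]zxyxzyy   read z → write _, move R, go to q0
q0 | y_[z]xyxzyy   read z → write _, move R, go to q0
q0 | y__[x]yxzyy   read x → write _, move L, go to q1
q1 | y_[_]_yxzyy   read _ → write y, move R, go to q0
q0 | y_y[_]yxzyy   read _ → write z, move L, go to q1
q1 | y_[y]zyxzyy   read y → write z, move L, go to q1
q1 | y[_]zzyxzyy   read _ → write y, move R, go to q0
q0 | yy[z]zyxzyy   read z → write _, move R, go to q0
q0 | yy_[z]yxzyy   read z → write _, move R, go to q0
q0 | yy__[y]xzyy   read y → write y, move L, go to q1
q1 | yy_[_]yxzyy   read _ → write y, move R, go to q0
q0 | yy_y[y]xzyy   read y → write y, move L, go to q1
q1 | yy_[y]yxzyy   read y → write z, move L, go to q1
q1 | yy[_]zyxzyy   read _ → write y, move R, go to q0
q0 | yyy[z]yxzyy   read z → write _, move R, go to q0
q0 | yyy_[y]xzyy   read y → write y, move L, go to q1
q1 | yyy[_]yxzyy   read _ → write y, move R, go to q0
q0 | yyyy[y]xzyy
After 22 steps: state q0, head at 2, tape yyyyyxzyy.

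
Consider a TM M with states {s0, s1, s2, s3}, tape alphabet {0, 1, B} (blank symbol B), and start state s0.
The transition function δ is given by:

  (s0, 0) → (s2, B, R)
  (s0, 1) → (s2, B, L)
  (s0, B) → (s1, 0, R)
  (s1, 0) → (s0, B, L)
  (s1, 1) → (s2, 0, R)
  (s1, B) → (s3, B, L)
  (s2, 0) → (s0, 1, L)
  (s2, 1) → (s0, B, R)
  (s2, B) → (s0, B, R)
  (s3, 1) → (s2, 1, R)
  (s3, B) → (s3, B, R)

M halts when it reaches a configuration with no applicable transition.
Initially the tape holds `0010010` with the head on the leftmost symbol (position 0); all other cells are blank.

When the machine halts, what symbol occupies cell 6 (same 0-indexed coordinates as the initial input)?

B

state=s0 head=0 tape=[0]010010BBB   (s0,0)→(s2,B,R)
state=s2 head=1 tape=B[0]10010BBB   (s2,0)→(s0,1,L)
state=s0 head=0 tape=[B]110010BBB   (s0,B)→(s1,0,R)
state=s1 head=1 tape=0[1]10010BBB   (s1,1)→(s2,0,R)
state=s2 head=2 tape=00[1]0010BBB   (s2,1)→(s0,B,R)
state=s0 head=3 tape=00B[0]010BBB   (s0,0)→(s2,B,R)
state=s2 head=4 tape=00BB[0]10BBB   (s2,0)→(s0,1,L)
state=s0 head=3 tape=00B[B]110BBB   (s0,B)→(s1,0,R)
state=s1 head=4 tape=00B0[1]10BBB   (s1,1)→(s2,0,R)
state=s2 head=5 tape=00B00[1]0BBB   (s2,1)→(s0,B,R)
state=s0 head=6 tape=00B00B[0]BBB   (s0,0)→(s2,B,R)
state=s2 head=7 tape=00B00BB[B]BB   (s2,B)→(s0,B,R)
state=s0 head=8 tape=00B00BBB[B]B   (s0,B)→(s1,0,R)
state=s1 head=9 tape=00B00BBB0[B]   (s1,B)→(s3,B,L)
state=s3 head=8 tape=00B00BBB[0]B
Cell 6 holds B when M halts.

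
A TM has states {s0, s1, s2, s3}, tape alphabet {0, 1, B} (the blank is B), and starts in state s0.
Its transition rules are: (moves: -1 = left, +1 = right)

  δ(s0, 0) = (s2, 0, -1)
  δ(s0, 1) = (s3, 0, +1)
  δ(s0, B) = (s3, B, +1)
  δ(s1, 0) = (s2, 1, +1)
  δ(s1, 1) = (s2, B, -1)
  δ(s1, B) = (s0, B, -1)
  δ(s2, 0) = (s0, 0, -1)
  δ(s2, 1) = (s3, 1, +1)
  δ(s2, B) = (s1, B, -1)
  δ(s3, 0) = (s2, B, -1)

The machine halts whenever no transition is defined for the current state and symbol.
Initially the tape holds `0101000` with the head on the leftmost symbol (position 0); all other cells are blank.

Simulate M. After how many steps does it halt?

4

state=s0 head=0 tape=BBB[0]101000   (s0,0)→(s2,0,-1)
state=s2 head=-1 tape=BB[B]0101000   (s2,B)→(s1,B,-1)
state=s1 head=-2 tape=B[B]B0101000   (s1,B)→(s0,B,-1)
state=s0 head=-3 tape=[B]BB0101000   (s0,B)→(s3,B,+1)
state=s3 head=-2 tape=B[B]B0101000
M halts after 4 transitions.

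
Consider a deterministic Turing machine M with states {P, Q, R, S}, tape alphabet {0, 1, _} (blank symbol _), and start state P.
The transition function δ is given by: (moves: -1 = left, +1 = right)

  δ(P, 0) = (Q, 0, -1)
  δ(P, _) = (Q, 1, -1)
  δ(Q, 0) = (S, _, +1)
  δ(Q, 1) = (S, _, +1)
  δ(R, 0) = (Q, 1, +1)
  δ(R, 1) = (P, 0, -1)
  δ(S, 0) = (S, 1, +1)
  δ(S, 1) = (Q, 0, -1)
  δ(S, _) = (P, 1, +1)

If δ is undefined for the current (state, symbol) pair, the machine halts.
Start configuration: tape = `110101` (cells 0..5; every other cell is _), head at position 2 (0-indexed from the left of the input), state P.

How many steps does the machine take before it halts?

P | 11[0]101__   read 0 → write 0, move -1, go to Q
Q | 1[1]0101__   read 1 → write _, move +1, go to S
S | 1_[0]101__   read 0 → write 1, move +1, go to S
S | 1_1[1]01__   read 1 → write 0, move -1, go to Q
Q | 1_[1]001__   read 1 → write _, move +1, go to S
S | 1__[0]01__   read 0 → write 1, move +1, go to S
S | 1__1[0]1__   read 0 → write 1, move +1, go to S
S | 1__11[1]__   read 1 → write 0, move -1, go to Q
Q | 1__1[1]0__   read 1 → write _, move +1, go to S
S | 1__1_[0]__   read 0 → write 1, move +1, go to S
S | 1__1_1[_]_   read _ → write 1, move +1, go to P
P | 1__1_11[_]   read _ → write 1, move -1, go to Q
Q | 1__1_1[1]1   read 1 → write _, move +1, go to S
S | 1__1_1_[1]   read 1 → write 0, move -1, go to Q
Q | 1__1_1[_]0
M halts after 14 transitions.

14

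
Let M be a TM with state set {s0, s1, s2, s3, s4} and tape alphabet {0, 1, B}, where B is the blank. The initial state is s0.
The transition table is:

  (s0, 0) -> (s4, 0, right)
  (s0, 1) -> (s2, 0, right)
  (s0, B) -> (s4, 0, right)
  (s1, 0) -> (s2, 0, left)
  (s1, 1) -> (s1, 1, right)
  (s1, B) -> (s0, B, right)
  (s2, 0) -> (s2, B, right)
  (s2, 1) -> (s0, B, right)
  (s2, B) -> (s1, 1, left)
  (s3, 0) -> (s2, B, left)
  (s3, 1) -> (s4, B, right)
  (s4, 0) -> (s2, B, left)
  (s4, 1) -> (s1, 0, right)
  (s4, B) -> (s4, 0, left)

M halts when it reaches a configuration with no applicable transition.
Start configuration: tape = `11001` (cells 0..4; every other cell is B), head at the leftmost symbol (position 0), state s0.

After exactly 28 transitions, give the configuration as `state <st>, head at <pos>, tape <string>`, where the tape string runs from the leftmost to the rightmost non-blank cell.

s0 | [1]1001BBB   read 1 → write 0, move right, go to s2
s2 | 0[1]001BBB   read 1 → write B, move right, go to s0
s0 | 0B[0]01BBB   read 0 → write 0, move right, go to s4
s4 | 0B0[0]1BBB   read 0 → write B, move left, go to s2
s2 | 0B[0]B1BBB   read 0 → write B, move right, go to s2
s2 | 0BB[B]1BBB   read B → write 1, move left, go to s1
s1 | 0B[B]11BBB   read B → write B, move right, go to s0
s0 | 0BB[1]1BBB   read 1 → write 0, move right, go to s2
s2 | 0BB0[1]BBB   read 1 → write B, move right, go to s0
s0 | 0BB0B[B]BB   read B → write 0, move right, go to s4
s4 | 0BB0B0[B]B   read B → write 0, move left, go to s4
s4 | 0BB0B[0]0B   read 0 → write B, move left, go to s2
s2 | 0BB0[B]B0B   read B → write 1, move left, go to s1
s1 | 0BB[0]1B0B   read 0 → write 0, move left, go to s2
s2 | 0B[B]01B0B   read B → write 1, move left, go to s1
s1 | 0[B]101B0B   read B → write B, move right, go to s0
s0 | 0B[1]01B0B   read 1 → write 0, move right, go to s2
s2 | 0B0[0]1B0B   read 0 → write B, move right, go to s2
s2 | 0B0B[1]B0B   read 1 → write B, move right, go to s0
s0 | 0B0BB[B]0B   read B → write 0, move right, go to s4
s4 | 0B0BB0[0]B   read 0 → write B, move left, go to s2
s2 | 0B0BB[0]BB   read 0 → write B, move right, go to s2
s2 | 0B0BBB[B]B   read B → write 1, move left, go to s1
s1 | 0B0BB[B]1B   read B → write B, move right, go to s0
s0 | 0B0BBB[1]B   read 1 → write 0, move right, go to s2
s2 | 0B0BBB0[B]   read B → write 1, move left, go to s1
s1 | 0B0BBB[0]1   read 0 → write 0, move left, go to s2
s2 | 0B0BB[B]01   read B → write 1, move left, go to s1
s1 | 0B0B[B]101
After 28 steps: state s1, head at 4, tape 0B0BB101.

state s1, head at 4, tape 0B0BB101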